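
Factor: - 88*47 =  - 2^3*11^1*47^1=-4136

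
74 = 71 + 3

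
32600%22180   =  10420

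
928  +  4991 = 5919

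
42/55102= 21/27551 = 0.00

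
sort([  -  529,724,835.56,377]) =[ - 529 , 377,724 , 835.56 ] 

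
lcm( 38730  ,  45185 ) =271110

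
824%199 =28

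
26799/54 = 496 + 5/18= 496.28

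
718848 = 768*936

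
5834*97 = 565898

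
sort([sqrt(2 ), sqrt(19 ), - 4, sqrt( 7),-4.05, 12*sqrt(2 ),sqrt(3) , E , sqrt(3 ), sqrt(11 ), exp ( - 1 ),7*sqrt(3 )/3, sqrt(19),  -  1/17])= [ - 4.05, - 4, - 1/17,  exp( - 1) , sqrt(2),  sqrt(3 ),sqrt( 3 ),  sqrt(7 ),E,sqrt(11 ), 7*sqrt( 3)/3,sqrt (19 ), sqrt( 19),12*sqrt(2) ] 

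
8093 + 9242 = 17335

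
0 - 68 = -68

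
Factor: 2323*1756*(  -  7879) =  - 32139922252=   - 2^2*23^1*101^1*439^1 * 7879^1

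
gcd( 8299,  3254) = 1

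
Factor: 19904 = 2^6*311^1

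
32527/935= 34  +  67/85=34.79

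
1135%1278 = 1135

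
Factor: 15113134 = 2^1*157^1*48131^1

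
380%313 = 67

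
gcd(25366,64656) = 2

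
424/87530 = 212/43765 = 0.00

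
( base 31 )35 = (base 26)3K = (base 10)98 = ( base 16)62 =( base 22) 4A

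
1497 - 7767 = - 6270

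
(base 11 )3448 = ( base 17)FB7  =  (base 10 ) 4529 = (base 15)151E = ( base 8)10661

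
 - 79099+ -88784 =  - 167883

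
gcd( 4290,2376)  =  66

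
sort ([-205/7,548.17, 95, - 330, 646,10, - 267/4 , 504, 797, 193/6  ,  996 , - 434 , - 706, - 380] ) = [ - 706, - 434,-380,  -  330, - 267/4, - 205/7, 10, 193/6, 95, 504,  548.17, 646, 797,996 ]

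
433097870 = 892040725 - 458942855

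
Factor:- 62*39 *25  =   - 2^1*3^1*5^2*13^1*31^1 = - 60450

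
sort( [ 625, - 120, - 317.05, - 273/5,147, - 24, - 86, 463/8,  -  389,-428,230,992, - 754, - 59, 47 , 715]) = [- 754, - 428, - 389, - 317.05, - 120,  -  86, - 59, -273/5, - 24,47,463/8,147,230 , 625,715,992] 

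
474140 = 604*785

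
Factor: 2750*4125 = 2^1*3^1*5^6*11^2 = 11343750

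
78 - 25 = 53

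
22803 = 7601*3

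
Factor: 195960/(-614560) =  - 213/668  =  - 2^(-2) * 3^1*71^1*167^ ( - 1) 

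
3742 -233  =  3509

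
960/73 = 960/73 = 13.15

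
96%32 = 0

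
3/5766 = 1/1922 = 0.00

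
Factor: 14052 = 2^2*3^1 * 1171^1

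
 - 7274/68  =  -107 + 1/34 =-  106.97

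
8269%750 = 19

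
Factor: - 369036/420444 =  - 201/229= - 3^1*67^1 *229^( - 1)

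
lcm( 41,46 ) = 1886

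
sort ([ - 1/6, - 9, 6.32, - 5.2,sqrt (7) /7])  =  [-9, - 5.2, - 1/6,sqrt ( 7 )/7, 6.32]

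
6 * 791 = 4746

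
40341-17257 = 23084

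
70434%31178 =8078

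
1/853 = 1/853= 0.00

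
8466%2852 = 2762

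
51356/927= 55+ 371/927 = 55.40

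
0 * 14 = 0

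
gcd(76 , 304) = 76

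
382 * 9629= 3678278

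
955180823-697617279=257563544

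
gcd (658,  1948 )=2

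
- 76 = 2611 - 2687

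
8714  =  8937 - 223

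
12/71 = 12/71 =0.17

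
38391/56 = 38391/56= 685.55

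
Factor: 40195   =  5^1*8039^1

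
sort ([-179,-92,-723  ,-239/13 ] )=[-723, - 179 , - 92,  -  239/13 ]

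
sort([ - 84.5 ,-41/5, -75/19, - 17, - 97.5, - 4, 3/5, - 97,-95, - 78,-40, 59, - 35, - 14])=[ - 97.5, - 97, - 95, - 84.5, - 78  , - 40, - 35, - 17, - 14,  -  41/5, - 4,-75/19, 3/5, 59 ] 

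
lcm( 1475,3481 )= 87025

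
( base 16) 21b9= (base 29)A7K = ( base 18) 18bb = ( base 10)8633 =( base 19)14h7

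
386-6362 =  - 5976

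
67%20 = 7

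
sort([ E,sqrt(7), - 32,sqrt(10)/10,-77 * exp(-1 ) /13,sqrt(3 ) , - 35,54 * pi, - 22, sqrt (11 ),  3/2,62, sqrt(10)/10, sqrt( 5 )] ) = [-35,-32, - 22, - 77*exp( - 1 ) /13,sqrt( 10)/10,sqrt( 10 ) /10,3/2, sqrt(3 ), sqrt(5 ), sqrt(7), E , sqrt(11), 62, 54*pi]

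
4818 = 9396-4578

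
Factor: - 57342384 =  - 2^4* 3^3*11^2*1097^1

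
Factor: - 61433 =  - 23^1 *2671^1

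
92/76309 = 92/76309 = 0.00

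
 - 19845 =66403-86248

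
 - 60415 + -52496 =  - 112911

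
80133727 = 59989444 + 20144283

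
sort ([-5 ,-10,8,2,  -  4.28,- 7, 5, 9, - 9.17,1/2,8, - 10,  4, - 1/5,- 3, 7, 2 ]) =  [ - 10 , - 10, - 9.17 , -7, - 5,  -  4.28,-3,  -  1/5,1/2, 2,2 , 4  ,  5,7 , 8, 8 , 9] 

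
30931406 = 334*92609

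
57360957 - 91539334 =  - 34178377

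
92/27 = 3 + 11/27= 3.41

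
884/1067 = 884/1067 = 0.83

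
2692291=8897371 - 6205080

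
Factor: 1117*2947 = 3291799 = 7^1*421^1*1117^1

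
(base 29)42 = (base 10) 118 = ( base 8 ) 166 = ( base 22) 58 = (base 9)141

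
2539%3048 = 2539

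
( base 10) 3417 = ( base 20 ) 8ah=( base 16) d59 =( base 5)102132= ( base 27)4IF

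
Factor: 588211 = 13^1*45247^1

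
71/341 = 71/341 = 0.21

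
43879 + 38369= 82248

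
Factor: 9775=5^2*17^1*23^1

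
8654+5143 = 13797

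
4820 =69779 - 64959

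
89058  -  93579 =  - 4521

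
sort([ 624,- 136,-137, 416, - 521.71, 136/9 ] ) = [ - 521.71, - 137, - 136,136/9, 416, 624]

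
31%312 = 31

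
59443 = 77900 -18457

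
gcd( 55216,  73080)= 1624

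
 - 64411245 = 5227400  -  69638645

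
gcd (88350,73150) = 950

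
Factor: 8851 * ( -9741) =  - 3^1*17^1*53^1*167^1*191^1 = -86217591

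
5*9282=46410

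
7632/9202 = 3816/4601=0.83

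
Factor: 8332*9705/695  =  16172412/139 = 2^2*3^1*139^(-1)*647^1*2083^1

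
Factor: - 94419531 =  - 3^2 * 19^1 *23^1*24007^1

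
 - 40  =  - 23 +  - 17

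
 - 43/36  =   - 2+ 29/36=- 1.19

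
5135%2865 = 2270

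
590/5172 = 295/2586 = 0.11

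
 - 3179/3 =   -  3179/3 =- 1059.67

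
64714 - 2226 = 62488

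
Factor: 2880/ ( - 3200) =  - 2^( - 1 )*3^2*5^( - 1 ) = - 9/10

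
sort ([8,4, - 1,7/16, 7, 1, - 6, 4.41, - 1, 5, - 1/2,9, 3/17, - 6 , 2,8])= [ - 6,- 6,-1, - 1, - 1/2, 3/17,7/16, 1,  2, 4, 4.41, 5,7,  8, 8, 9]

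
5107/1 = 5107 = 5107.00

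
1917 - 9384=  - 7467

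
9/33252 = 3/11084 = 0.00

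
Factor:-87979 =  - 97^1*907^1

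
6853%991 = 907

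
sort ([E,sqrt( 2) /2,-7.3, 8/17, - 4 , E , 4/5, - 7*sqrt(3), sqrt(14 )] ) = [ - 7  *  sqrt( 3 ), - 7.3,-4,8/17, sqrt( 2) /2, 4/5, E,E,sqrt(14) ] 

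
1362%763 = 599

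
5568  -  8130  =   -2562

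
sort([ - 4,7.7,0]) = [-4, 0,7.7]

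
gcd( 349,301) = 1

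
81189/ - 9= - 9021/1 = - 9021.00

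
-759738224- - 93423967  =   - 666314257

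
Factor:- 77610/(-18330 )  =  47^( - 1 ) * 199^1 = 199/47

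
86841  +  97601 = 184442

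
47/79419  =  47/79419 = 0.00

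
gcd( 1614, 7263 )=807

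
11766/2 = 5883=5883.00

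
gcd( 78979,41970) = 1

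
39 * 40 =1560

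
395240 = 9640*41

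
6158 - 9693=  - 3535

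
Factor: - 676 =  - 2^2 * 13^2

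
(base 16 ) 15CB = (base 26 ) 86f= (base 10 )5579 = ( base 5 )134304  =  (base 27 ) 7hh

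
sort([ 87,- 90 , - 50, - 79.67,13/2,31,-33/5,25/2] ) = [-90,  -  79.67, - 50, - 33/5  ,  13/2,25/2  ,  31, 87 ]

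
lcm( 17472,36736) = 1432704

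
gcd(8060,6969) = 1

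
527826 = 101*5226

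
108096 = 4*27024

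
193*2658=512994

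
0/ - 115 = 0/1  =  - 0.00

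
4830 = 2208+2622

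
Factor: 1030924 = 2^2  *  257731^1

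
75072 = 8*9384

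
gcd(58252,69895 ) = 1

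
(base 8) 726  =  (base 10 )470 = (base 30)fk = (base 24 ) je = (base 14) 258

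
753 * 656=493968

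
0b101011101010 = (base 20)6je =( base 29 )39a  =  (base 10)2794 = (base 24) 4KA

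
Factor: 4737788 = 2^2 *11^1 *29^1*47^1 *79^1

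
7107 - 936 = 6171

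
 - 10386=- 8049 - 2337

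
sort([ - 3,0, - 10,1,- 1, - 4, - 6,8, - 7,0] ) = [  -  10, - 7, - 6, - 4,-3, - 1,0,0,1,  8]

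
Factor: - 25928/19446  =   - 2^2*3^( - 1) = - 4/3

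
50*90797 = 4539850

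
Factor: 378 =2^1*3^3*7^1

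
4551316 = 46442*98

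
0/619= 0= 0.00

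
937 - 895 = 42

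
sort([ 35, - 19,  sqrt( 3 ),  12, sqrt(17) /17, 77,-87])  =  [-87  , - 19,sqrt( 17) /17, sqrt( 3), 12,35,77] 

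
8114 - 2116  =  5998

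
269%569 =269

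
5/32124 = 5/32124 = 0.00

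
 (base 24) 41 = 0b1100001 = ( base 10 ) 97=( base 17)5C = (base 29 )3A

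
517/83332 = 517/83332 =0.01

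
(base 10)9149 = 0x23BD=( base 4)2032331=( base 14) 3497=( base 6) 110205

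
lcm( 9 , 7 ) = 63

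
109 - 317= - 208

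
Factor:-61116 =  - 2^2*3^1 * 11^1*463^1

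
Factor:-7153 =- 23^1*311^1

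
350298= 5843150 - 5492852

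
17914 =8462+9452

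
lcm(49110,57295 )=343770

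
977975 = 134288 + 843687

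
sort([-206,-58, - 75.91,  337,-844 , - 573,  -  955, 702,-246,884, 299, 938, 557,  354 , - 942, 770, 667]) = [ - 955,-942,-844,-573 ,-246, - 206,  -  75.91, - 58, 299, 337, 354, 557, 667, 702,770, 884, 938] 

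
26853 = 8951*3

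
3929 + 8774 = 12703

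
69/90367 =3/3929  =  0.00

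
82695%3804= 2811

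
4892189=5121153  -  228964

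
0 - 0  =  0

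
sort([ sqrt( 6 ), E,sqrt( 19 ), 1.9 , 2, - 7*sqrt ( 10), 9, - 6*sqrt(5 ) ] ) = [ - 7*sqrt( 10),-6*sqrt( 5 ) , 1.9, 2, sqrt( 6),  E,  sqrt( 19)  ,  9]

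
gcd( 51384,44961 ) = 6423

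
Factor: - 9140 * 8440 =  - 2^5  *  5^2 * 211^1*457^1 = - 77141600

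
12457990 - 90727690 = -78269700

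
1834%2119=1834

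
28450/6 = 4741 + 2/3 = 4741.67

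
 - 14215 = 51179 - 65394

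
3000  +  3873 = 6873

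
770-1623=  - 853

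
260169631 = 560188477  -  300018846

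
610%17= 15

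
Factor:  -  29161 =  - 11^2 * 241^1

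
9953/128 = 9953/128 = 77.76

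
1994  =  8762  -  6768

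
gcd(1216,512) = 64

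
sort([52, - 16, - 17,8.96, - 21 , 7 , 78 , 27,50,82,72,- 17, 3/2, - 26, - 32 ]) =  [ - 32,-26 , - 21, - 17, - 17, - 16, 3/2,7,8.96 , 27 , 50, 52,72,  78 , 82 ]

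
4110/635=6+ 60/127 = 6.47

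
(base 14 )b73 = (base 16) 8d1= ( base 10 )2257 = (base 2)100011010001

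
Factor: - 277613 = -7^1*39659^1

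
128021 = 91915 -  - 36106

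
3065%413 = 174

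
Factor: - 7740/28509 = - 2^2*3^1*5^1*13^( - 1 )*17^( - 1 ) =- 60/221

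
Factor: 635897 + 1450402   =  2086299=3^2* 59^1*3929^1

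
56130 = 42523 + 13607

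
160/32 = 5 = 5.00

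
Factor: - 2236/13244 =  - 13/77 = - 7^( - 1)*11^( - 1 )*13^1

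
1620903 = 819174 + 801729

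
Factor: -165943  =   - 31^1*53^1*101^1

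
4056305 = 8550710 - 4494405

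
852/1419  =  284/473  =  0.60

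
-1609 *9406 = -15134254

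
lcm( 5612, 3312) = 202032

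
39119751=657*59543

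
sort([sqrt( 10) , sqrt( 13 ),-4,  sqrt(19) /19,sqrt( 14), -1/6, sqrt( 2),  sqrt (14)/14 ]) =[ - 4, - 1/6, sqrt( 19) /19,sqrt(14)/14,sqrt( 2), sqrt( 10),sqrt( 13),sqrt( 14) ] 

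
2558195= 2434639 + 123556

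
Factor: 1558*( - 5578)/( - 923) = 2^2* 13^( - 1)*19^1 *41^1* 71^( - 1 )*2789^1 = 8690524/923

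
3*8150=24450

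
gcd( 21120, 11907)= 3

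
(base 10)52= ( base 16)34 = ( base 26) 20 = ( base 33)1J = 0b110100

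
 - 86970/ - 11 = 86970/11 = 7906.36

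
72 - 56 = 16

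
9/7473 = 3/2491 =0.00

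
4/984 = 1/246 = 0.00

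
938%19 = 7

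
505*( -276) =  - 139380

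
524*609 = 319116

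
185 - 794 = -609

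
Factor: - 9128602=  - 2^1*7^4*1901^1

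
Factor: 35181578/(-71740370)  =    -  5^(-1 )*13^( -1) * 19^1*551849^(  -  1)*925831^1 = -  17590789/35870185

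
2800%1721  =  1079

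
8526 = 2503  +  6023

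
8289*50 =414450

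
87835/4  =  21958+3/4= 21958.75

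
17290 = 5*3458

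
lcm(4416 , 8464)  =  101568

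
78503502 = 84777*926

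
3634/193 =3634/193 = 18.83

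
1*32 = 32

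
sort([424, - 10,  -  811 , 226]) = [-811, - 10, 226, 424 ] 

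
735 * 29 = 21315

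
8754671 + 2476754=11231425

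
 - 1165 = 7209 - 8374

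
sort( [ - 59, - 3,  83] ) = [-59,-3, 83]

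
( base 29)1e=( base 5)133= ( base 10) 43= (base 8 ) 53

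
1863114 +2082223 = 3945337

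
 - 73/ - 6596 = 73/6596 = 0.01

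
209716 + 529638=739354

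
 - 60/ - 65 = 12/13=0.92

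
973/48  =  973/48 = 20.27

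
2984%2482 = 502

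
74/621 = 74/621 = 0.12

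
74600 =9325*8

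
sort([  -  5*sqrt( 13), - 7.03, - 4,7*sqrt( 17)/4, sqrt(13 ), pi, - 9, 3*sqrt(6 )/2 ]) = [ - 5*sqrt( 13),-9 , - 7.03 , - 4,pi,sqrt(13), 3*sqrt( 6)/2,7* sqrt(17) /4 ] 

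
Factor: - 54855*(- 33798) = 1853989290= 2^1 * 3^3* 5^1*23^1*43^1*53^1*131^1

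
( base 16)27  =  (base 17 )25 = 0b100111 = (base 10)39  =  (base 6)103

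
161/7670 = 161/7670 = 0.02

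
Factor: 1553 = 1553^1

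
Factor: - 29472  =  -2^5*3^1  *  307^1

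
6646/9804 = 3323/4902 = 0.68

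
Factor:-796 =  - 2^2*199^1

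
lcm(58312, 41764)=3090536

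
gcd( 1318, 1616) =2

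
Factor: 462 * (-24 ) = -2^4*3^2*7^1*11^1 = -11088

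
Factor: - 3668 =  - 2^2 * 7^1*131^1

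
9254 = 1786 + 7468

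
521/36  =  14+17/36 = 14.47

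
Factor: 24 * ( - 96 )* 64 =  - 147456=-2^14*3^2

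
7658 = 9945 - 2287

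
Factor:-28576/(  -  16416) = 47/27 = 3^( - 3)*47^1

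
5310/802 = 2655/401 = 6.62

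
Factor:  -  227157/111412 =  - 2^( -2 )*3^1*23^( - 1 )*29^1*173^ ( - 1)*373^1 = - 32451/15916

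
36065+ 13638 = 49703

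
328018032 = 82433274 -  - 245584758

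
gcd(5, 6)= 1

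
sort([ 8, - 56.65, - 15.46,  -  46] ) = [ - 56.65,  -  46,-15.46 , 8 ] 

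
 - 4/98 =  - 2/49 = -0.04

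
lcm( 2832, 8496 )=8496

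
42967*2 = 85934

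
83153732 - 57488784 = 25664948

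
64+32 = 96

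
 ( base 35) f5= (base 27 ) jh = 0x212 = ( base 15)255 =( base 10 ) 530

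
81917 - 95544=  - 13627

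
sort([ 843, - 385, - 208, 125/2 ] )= [ - 385,-208 , 125/2,  843]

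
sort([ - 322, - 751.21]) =[ - 751.21, - 322 ] 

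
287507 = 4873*59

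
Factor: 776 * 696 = 2^6*3^1 * 29^1 * 97^1  =  540096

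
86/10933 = 86/10933= 0.01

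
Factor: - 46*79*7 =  - 25438=-2^1 * 7^1 * 23^1*79^1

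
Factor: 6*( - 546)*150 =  - 491400 = -2^3*3^3*5^2*7^1*13^1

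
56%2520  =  56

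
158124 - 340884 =-182760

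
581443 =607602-26159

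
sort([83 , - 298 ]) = [-298 , 83 ]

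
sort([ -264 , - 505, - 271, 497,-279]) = [-505, - 279,-271,-264,  497]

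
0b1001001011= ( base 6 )2415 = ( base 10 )587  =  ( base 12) 40b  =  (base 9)722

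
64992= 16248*4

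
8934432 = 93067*96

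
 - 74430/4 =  - 18608 + 1/2 = -18607.50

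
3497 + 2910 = 6407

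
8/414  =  4/207= 0.02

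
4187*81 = 339147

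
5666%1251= 662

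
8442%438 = 120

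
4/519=4/519 = 0.01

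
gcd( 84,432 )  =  12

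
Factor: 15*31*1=465 = 3^1*5^1*31^1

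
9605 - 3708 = 5897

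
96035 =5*19207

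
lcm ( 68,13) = 884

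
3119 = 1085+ 2034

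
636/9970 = 318/4985 = 0.06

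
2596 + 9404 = 12000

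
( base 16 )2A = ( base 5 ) 132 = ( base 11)39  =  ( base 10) 42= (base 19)24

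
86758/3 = 28919 + 1/3=28919.33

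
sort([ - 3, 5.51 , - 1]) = [-3, - 1,5.51] 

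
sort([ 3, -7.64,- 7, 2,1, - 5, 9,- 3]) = [ - 7.64, - 7,-5, - 3,1, 2,3,9]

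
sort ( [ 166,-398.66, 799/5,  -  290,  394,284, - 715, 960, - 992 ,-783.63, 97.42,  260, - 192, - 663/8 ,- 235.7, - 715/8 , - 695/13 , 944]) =[-992,-783.63,-715,- 398.66, - 290,-235.7 , - 192, - 715/8, -663/8,-695/13,  97.42, 799/5, 166,260 , 284, 394,  944, 960] 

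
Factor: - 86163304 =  - 2^3*41^1*262693^1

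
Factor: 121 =11^2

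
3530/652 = 5+135/326 = 5.41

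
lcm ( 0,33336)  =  0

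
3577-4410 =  - 833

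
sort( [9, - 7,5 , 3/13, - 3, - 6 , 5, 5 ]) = [ - 7, - 6  , - 3,3/13,5, 5, 5, 9]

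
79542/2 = 39771 = 39771.00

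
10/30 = 1/3 = 0.33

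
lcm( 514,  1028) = 1028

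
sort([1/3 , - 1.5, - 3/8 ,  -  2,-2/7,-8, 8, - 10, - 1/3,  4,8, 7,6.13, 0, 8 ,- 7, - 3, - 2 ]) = [-10, - 8, - 7,  -  3, - 2, - 2,  -  1.5, - 3/8, - 1/3, - 2/7,0  ,  1/3,4,6.13,7, 8, 8, 8 ]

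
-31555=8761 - 40316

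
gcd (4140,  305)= 5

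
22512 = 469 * 48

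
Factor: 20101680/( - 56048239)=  - 2^4 * 3^2*5^1*13^(-1) * 27919^1*4311403^ ( - 1)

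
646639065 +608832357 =1255471422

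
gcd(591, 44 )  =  1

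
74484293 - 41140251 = 33344042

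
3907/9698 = 3907/9698 = 0.40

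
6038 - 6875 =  - 837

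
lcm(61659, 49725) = 1541475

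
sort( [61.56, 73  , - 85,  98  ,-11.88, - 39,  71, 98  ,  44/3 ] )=[ - 85, - 39 , - 11.88,44/3,61.56, 71, 73, 98, 98]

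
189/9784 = 189/9784 = 0.02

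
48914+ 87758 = 136672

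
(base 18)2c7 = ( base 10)871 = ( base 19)27g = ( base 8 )1547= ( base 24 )1c7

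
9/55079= 9/55079 = 0.00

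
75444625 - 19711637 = 55732988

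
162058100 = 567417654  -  405359554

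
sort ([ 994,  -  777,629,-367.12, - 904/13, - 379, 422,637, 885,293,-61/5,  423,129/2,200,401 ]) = [-777, - 379, - 367.12, -904/13, - 61/5,129/2,200, 293,  401, 422,423,629,637,885,994] 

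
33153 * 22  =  729366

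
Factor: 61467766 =2^1  *  991^1* 31013^1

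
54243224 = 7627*7112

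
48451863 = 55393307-6941444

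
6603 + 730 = 7333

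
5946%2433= 1080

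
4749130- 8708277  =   - 3959147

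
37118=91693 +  - 54575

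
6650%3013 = 624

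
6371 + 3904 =10275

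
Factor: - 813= - 3^1*271^1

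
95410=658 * 145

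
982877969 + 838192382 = 1821070351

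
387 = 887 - 500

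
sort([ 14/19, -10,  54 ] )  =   [ - 10, 14/19, 54] 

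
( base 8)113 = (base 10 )75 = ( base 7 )135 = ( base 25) 30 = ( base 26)2N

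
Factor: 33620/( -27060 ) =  - 3^( - 1 )*  11^( - 1 )*41^1 =- 41/33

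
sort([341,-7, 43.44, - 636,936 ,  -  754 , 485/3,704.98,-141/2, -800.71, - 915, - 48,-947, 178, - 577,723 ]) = [  -  947, - 915, - 800.71,-754, - 636, - 577,  -  141/2, - 48, - 7,43.44, 485/3 , 178,341, 704.98  ,  723,936] 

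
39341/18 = 2185+11/18 = 2185.61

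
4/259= 4/259 = 0.02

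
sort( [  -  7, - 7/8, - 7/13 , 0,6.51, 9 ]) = [ - 7, - 7/8, - 7/13 , 0, 6.51 , 9]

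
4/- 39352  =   - 1/9838=- 0.00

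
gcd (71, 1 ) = 1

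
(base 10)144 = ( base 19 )7B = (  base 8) 220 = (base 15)99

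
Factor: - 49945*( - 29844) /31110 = 2^1*3^1*7^1*17^( - 1)*61^ (-1)*829^1*1427^1 =49685286/1037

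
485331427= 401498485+83832942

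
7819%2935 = 1949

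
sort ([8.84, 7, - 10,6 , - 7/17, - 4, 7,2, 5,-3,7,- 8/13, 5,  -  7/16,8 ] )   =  [ - 10,- 4,- 3,- 8/13, - 7/16 , - 7/17, 2,5,  5,6, 7,7 , 7, 8, 8.84] 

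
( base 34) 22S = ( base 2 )100101101000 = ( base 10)2408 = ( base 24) 448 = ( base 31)2FL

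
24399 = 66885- 42486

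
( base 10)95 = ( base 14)6B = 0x5f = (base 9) 115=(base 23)43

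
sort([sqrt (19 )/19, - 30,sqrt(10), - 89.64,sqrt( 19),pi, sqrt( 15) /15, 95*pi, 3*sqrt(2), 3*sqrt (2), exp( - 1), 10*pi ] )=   [ - 89.64, - 30, sqrt (19) /19,  sqrt(15) /15, exp( -1 ), pi, sqrt( 10), 3*sqrt( 2), 3*sqrt( 2),sqrt(19),10*pi, 95*pi ] 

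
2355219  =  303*7773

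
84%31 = 22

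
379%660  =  379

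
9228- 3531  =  5697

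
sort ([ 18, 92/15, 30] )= [92/15,18, 30 ]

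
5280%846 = 204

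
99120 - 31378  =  67742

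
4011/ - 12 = - 335 + 3/4  =  -334.25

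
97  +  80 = 177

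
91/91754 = 7/7058 = 0.00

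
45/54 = 5/6 = 0.83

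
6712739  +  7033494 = 13746233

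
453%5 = 3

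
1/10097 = 1/10097 = 0.00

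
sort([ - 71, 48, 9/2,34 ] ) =[ - 71, 9/2,34,48 ]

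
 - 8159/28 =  - 292 + 17/28 = -  291.39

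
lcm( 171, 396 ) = 7524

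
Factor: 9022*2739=24711258 = 2^1 * 3^1 * 11^1*13^1*83^1*347^1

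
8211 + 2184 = 10395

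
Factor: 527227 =139^1*3793^1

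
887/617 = 1 + 270/617  =  1.44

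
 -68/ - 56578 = 34/28289 = 0.00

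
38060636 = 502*75818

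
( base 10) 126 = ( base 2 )1111110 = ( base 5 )1001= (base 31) 42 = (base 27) 4I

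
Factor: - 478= - 2^1*239^1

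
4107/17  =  4107/17 = 241.59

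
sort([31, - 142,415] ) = [ - 142, 31,415]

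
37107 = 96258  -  59151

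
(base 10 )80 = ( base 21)3H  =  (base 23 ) 3b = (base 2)1010000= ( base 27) 2q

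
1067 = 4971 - 3904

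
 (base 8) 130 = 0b1011000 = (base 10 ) 88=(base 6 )224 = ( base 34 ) 2k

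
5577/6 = 1859/2 = 929.50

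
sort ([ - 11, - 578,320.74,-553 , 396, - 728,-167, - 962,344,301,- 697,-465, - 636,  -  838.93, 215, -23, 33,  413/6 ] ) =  [-962, - 838.93,-728, - 697, - 636,-578, - 553, - 465, - 167, -23, - 11,33,413/6, 215,301,320.74,344,396 ] 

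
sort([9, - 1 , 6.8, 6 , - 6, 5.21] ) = [  -  6,  -  1,5.21,6, 6.8,9]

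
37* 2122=78514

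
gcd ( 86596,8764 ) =4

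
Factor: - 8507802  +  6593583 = -1914219 = - 3^3*31^1*2287^1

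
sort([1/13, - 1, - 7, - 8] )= [ - 8,-7,- 1, 1/13]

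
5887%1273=795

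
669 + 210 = 879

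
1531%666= 199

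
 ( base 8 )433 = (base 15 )13d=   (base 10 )283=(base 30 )9d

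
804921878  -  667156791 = 137765087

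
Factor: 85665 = 3^1*5^1*5711^1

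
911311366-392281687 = 519029679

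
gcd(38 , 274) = 2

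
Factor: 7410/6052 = 3705/3026 = 2^( - 1)*3^1*5^1 *13^1*17^( - 1 ) * 19^1*89^( - 1)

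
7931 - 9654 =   -  1723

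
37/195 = 37/195 = 0.19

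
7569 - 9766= - 2197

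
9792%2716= 1644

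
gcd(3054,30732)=6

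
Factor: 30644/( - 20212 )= - 47/31=-31^( - 1 )*47^1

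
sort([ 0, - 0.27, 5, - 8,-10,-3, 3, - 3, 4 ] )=[ - 10, - 8, - 3, - 3, - 0.27, 0, 3,4, 5]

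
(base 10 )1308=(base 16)51C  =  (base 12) 910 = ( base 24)26c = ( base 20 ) 358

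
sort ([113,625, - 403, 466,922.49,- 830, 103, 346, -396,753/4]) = [-830 , - 403, - 396,103,113, 753/4, 346,466, 625,922.49] 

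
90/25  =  3 + 3/5  =  3.60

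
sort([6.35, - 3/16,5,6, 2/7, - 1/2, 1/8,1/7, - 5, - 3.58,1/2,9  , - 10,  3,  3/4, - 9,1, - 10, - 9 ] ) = [ - 10, -10,  -  9, - 9,- 5, -3.58,  -  1/2,-3/16,1/8, 1/7,2/7,1/2,3/4,1,3,5 , 6,6.35 , 9]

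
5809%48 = 1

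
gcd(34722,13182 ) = 6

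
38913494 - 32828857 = 6084637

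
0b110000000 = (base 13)237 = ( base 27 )E6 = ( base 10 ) 384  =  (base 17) 15a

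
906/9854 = 453/4927 = 0.09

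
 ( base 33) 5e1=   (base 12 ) 3504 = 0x1714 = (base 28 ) 7F0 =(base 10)5908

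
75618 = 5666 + 69952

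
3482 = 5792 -2310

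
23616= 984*24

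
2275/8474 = 2275/8474  =  0.27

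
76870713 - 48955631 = 27915082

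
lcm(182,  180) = 16380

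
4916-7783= - 2867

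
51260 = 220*233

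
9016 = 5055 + 3961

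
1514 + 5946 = 7460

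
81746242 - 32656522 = 49089720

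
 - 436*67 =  - 29212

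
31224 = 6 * 5204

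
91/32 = 91/32 = 2.84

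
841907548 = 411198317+430709231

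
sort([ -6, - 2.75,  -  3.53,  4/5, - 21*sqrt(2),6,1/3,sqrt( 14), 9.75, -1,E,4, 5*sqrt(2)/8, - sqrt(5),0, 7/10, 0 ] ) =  [  -  21*sqrt ( 2), - 6, - 3.53, - 2.75, - sqrt( 5), -1,0,0,1/3,7/10,4/5,5 * sqrt (2)/8,E, sqrt(  14 ), 4, 6,9.75] 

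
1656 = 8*207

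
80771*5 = 403855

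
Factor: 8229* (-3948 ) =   -  2^2  *3^2 * 7^1*13^1*47^1 *211^1 = - 32488092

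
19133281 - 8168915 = 10964366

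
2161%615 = 316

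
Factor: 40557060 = 2^2*3^2*5^1*293^1*769^1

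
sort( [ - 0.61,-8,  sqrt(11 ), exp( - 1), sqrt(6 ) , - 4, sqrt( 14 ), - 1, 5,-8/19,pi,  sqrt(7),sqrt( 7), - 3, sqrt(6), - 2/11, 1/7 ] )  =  [ - 8, - 4, - 3,-1, - 0.61, - 8/19, - 2/11, 1/7,  exp ( - 1) , sqrt( 6), sqrt(6 ),sqrt(7 ), sqrt( 7 ), pi, sqrt( 11 ), sqrt(14),5 ] 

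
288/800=9/25  =  0.36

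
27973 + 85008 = 112981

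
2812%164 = 24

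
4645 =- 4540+9185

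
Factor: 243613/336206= 2^( - 1) *13^(- 1)*67^( - 1 ) * 193^( - 1) * 243613^1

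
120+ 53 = 173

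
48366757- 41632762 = 6733995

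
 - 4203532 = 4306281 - 8509813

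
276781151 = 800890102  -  524108951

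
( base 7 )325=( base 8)246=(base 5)1131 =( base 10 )166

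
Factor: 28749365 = 5^1 *67^1*85819^1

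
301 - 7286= - 6985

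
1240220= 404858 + 835362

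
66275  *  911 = 60376525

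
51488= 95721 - 44233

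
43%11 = 10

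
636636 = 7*90948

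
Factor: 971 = 971^1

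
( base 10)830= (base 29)SI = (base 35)np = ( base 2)1100111110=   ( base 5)11310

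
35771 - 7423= 28348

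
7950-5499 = 2451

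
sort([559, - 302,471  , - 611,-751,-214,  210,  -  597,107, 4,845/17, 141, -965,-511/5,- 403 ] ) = [- 965, - 751,-611  , - 597, - 403, - 302,  -  214, - 511/5,4, 845/17, 107,141,210,471,559]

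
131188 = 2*65594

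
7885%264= 229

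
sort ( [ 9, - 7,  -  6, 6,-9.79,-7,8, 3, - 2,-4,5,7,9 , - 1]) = [ - 9.79, - 7, - 7,- 6,  -  4,-2 , - 1,3,5 , 6,7,8,9,  9] 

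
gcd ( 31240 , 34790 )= 710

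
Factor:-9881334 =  -2^1*3^2*548963^1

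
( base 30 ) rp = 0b1101000011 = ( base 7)2302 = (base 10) 835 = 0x343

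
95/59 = 95/59 = 1.61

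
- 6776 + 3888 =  - 2888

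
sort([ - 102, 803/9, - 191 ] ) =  [  -  191, - 102,803/9 ]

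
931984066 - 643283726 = 288700340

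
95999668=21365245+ 74634423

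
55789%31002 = 24787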